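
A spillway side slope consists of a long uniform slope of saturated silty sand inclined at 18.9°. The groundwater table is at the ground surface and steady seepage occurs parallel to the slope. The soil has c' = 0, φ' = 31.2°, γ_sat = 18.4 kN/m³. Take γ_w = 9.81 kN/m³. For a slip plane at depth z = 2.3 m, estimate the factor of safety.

With seepage parallel to the slope and the water table at the surface, the effective normal stress on the slip plane uses the buoyant unit weight γ' = γ_sat − γ_w while the driving shear stress uses γ_sat:
FS = [c' + γ' z cos²β tanφ'] / [γ_sat z sinβ cosβ]
(For c' = 0 this reduces to FS = (γ'/γ_sat)·tanφ'/tanβ.)
γ' = 18.4 − 9.81 = 8.59 kN/m³
Numerator = 0.0 + 8.59·2.3·cos²18.9°·tan31.2° = 0.0 + 8.59·2.3·0.8951·0.6056 = 10.710 kPa
Denominator = 18.4·2.3·sin18.9°·cos18.9° = 18.4·2.3·0.3239·0.9461 = 12.969 kPa
FS = 10.710 / 12.969 = 0.826

FS = 0.83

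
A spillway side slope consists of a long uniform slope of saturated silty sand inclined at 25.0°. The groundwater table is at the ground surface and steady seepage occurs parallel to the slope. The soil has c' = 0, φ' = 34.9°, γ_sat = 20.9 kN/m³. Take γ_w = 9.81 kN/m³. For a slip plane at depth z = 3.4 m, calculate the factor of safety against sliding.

FS = 0.79

With seepage parallel to the slope and the water table at the surface, the effective normal stress on the slip plane uses the buoyant unit weight γ' = γ_sat − γ_w while the driving shear stress uses γ_sat:
FS = [c' + γ' z cos²β tanφ'] / [γ_sat z sinβ cosβ]
(For c' = 0 this reduces to FS = (γ'/γ_sat)·tanφ'/tanβ.)
γ' = 20.9 − 9.81 = 11.09 kN/m³
Numerator = 0.0 + 11.09·3.4·cos²25.0°·tan34.9° = 0.0 + 11.09·3.4·0.8214·0.6976 = 21.606 kPa
Denominator = 20.9·3.4·sin25.0°·cos25.0° = 20.9·3.4·0.4226·0.9063 = 27.218 kPa
FS = 21.606 / 27.218 = 0.794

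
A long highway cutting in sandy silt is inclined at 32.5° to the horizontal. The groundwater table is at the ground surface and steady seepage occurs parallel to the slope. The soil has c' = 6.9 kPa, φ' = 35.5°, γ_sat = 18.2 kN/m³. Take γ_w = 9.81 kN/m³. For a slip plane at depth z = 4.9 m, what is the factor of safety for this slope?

With seepage parallel to the slope and the water table at the surface, the effective normal stress on the slip plane uses the buoyant unit weight γ' = γ_sat − γ_w while the driving shear stress uses γ_sat:
FS = [c' + γ' z cos²β tanφ'] / [γ_sat z sinβ cosβ]
γ' = 18.2 − 9.81 = 8.39 kN/m³
Numerator = 6.9 + 8.39·4.9·cos²32.5°·tan35.5° = 6.9 + 8.39·4.9·0.7113·0.7133 = 27.759 kPa
Denominator = 18.2·4.9·sin32.5°·cos32.5° = 18.2·4.9·0.5373·0.8434 = 40.412 kPa
FS = 27.759 / 40.412 = 0.687

FS = 0.69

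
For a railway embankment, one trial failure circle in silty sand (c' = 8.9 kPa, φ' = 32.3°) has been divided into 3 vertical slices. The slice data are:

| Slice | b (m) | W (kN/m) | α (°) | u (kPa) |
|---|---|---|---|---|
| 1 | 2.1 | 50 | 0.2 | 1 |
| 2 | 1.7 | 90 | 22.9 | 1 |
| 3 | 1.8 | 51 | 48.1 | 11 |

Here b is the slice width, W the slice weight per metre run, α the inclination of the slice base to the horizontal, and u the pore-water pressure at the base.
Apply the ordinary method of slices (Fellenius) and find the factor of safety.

Ordinary method of slices: FS = Σ[c'·Δl_i + (W_i cosα_i − u_i·Δl_i)·tanφ'] / Σ W_i sinα_i, with Δl_i = b_i / cosα_i.
Slice 1: Δl = 2.1/cos0.2° = 2.100 m; N'_1 = 50·cos0.2° − 1·2.100 = 47.9; c'Δl = 18.69; W sinα = 0.2
Slice 2: Δl = 1.7/cos22.9° = 1.845 m; N'_2 = 90·cos22.9° − 1·1.845 = 81.1; c'Δl = 16.42; W sinα = 35.0
Slice 3: Δl = 1.8/cos48.1° = 2.695 m; N'_3 = 51·cos48.1° − 11·2.695 = 4.4; c'Δl = 23.99; W sinα = 38.0
Σc'Δl = 59.1 kN/m; ΣN' = 133.4 kN/m; ΣW sinα = 73.2 kN/m
Resisting = 59.1 + 133.4·tan32.3° = 59.1 + 84.3 = 143.4 kN/m
FS = 143.4 / 73.2 = 1.960

FS = 1.96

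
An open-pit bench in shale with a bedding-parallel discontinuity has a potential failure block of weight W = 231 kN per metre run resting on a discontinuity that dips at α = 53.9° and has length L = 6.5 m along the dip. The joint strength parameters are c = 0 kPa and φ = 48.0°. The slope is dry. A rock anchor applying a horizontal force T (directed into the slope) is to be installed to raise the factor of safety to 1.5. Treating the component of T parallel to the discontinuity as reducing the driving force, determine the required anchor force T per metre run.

T = 72 kN/m

Resolving forces along and normal to the sliding plane, with the horizontal anchor force T adding T·sinα to the effective normal force and T·cosα acting up the plane against the driving force:
FS = [cL + (W cosα + T sinα) tanφ] / [W sinα − T cosα]
Without the anchor: N' = 136.1 kN/m, driving T_d = 186.6 kN/m, resisting R = 0·6.5 + 136.1·tan48.0° = 151.2 kN/m, FS = 0.81.
Setting FS = 1.5 and solving for T:
1.5·(186.6 − T cos53.9°) = 151.2 + T sin53.9°·tan48.0°
T·(sin53.9°·tan48.0° + 1.5·cos53.9°) = 1.5·186.6 − 151.2
T·(0.8080·1.1106 + 1.5·0.5892) = 280.0 − 151.2 = 128.8
T·1.7812 = 128.8
T = 72.3 kN/m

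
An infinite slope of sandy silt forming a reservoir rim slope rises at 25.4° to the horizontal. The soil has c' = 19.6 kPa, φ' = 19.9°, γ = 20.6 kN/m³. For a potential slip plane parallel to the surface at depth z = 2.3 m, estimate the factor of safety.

For an infinite slope with a slip plane parallel to the surface (no pore pressure): FS = [c' + γz cos²β tanφ'] / [γz sinβ cosβ].
γz = 20.6·2.3 = 47.38 kN/m²
Numerator = 19.6 + 47.38·cos²25.4°·tan19.9° = 19.6 + 47.38·0.8160·0.3620 = 33.596 kPa
Denominator = 47.38·sin25.4°·cos25.4° = 47.38·0.4289·0.9033 = 18.358 kPa
FS = 33.596 / 18.358 = 1.830

FS = 1.83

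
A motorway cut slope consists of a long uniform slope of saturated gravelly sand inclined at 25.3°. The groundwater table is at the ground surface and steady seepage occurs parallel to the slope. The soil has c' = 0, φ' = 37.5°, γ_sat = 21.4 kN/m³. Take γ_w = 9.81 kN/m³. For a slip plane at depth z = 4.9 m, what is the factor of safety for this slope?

FS = 0.88

With seepage parallel to the slope and the water table at the surface, the effective normal stress on the slip plane uses the buoyant unit weight γ' = γ_sat − γ_w while the driving shear stress uses γ_sat:
FS = [c' + γ' z cos²β tanφ'] / [γ_sat z sinβ cosβ]
(For c' = 0 this reduces to FS = (γ'/γ_sat)·tanφ'/tanβ.)
γ' = 21.4 − 9.81 = 11.59 kN/m³
Numerator = 0.0 + 11.59·4.9·cos²25.3°·tan37.5° = 0.0 + 11.59·4.9·0.8174·0.7673 = 35.619 kPa
Denominator = 21.4·4.9·sin25.3°·cos25.3° = 21.4·4.9·0.4274·0.9041 = 40.514 kPa
FS = 35.619 / 40.514 = 0.879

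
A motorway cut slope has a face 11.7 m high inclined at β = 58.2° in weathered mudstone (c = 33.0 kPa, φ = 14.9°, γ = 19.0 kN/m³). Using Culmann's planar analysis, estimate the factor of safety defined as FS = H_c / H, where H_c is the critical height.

H_c = (4c/γ) · sinβ cosφ / [1 − cos(β − φ)]
    = (4·33.0/19.0) · sin58.2°·cos14.9° / [1 − cos43.3°]
    = 6.947 · 0.8213 / 0.2722 = 20.96 m
FS = H_c / H = 20.96 / 11.7 = 1.791

FS = 1.79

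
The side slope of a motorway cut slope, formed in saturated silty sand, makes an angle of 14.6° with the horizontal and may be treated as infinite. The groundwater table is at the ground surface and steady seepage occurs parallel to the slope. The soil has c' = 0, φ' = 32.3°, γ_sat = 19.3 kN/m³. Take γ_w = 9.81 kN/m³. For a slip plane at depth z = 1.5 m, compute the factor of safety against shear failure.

FS = 1.19

With seepage parallel to the slope and the water table at the surface, the effective normal stress on the slip plane uses the buoyant unit weight γ' = γ_sat − γ_w while the driving shear stress uses γ_sat:
FS = [c' + γ' z cos²β tanφ'] / [γ_sat z sinβ cosβ]
(For c' = 0 this reduces to FS = (γ'/γ_sat)·tanφ'/tanβ.)
γ' = 19.3 − 9.81 = 9.49 kN/m³
Numerator = 0.0 + 9.49·1.5·cos²14.6°·tan32.3° = 0.0 + 9.49·1.5·0.9365·0.6322 = 8.427 kPa
Denominator = 19.3·1.5·sin14.6°·cos14.6° = 19.3·1.5·0.2521·0.9677 = 7.062 kPa
FS = 8.427 / 7.062 = 1.193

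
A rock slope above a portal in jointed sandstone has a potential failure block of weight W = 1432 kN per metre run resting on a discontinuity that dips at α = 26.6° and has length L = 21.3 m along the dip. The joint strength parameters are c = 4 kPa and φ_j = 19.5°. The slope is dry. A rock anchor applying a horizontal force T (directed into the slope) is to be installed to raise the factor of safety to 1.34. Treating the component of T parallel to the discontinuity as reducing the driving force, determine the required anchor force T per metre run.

Resolving forces along and normal to the sliding plane, with the horizontal anchor force T adding T·sinα to the effective normal force and T·cosα acting up the plane against the driving force:
FS = [cL + (W cosα + T sinα) tanφ_j] / [W sinα − T cosα]
Without the anchor: N' = 1280.4 kN/m, driving T_d = 641.2 kN/m, resisting R = 4·21.3 + 1280.4·tan19.5° = 538.6 kN/m, FS = 0.84.
Setting FS = 1.34 and solving for T:
1.34·(641.2 − T cos26.6°) = 538.6 + T sin26.6°·tan19.5°
T·(sin26.6°·tan19.5° + 1.34·cos26.6°) = 1.34·641.2 − 538.6
T·(0.4478·0.3541 + 1.34·0.8942) = 859.2 − 538.6 = 320.6
T·1.3567 = 320.6
T = 236.3 kN/m

T = 236 kN/m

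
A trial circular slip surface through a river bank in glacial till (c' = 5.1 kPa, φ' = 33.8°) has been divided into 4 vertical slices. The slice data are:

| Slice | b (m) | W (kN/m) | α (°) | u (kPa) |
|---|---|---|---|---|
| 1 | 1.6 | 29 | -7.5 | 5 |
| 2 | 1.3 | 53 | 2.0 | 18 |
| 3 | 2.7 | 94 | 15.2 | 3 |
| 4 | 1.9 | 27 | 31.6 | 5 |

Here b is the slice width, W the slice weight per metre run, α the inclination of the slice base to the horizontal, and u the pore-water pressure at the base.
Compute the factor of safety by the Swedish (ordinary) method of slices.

FS = 3.72

Ordinary method of slices: FS = Σ[c'·Δl_i + (W_i cosα_i − u_i·Δl_i)·tanφ'] / Σ W_i sinα_i, with Δl_i = b_i / cosα_i.
Slice 1: Δl = 1.6/cos(-7.5°) = 1.614 m; N'_1 = 29·cos(-7.5°) − 5·1.614 = 20.7; c'Δl = 8.23; W sinα = -3.8
Slice 2: Δl = 1.3/cos2.0° = 1.301 m; N'_2 = 53·cos2.0° − 18·1.301 = 29.6; c'Δl = 6.63; W sinα = 1.8
Slice 3: Δl = 2.7/cos15.2° = 2.798 m; N'_3 = 94·cos15.2° − 3·2.798 = 82.3; c'Δl = 14.27; W sinα = 24.6
Slice 4: Δl = 1.9/cos31.6° = 2.231 m; N'_4 = 27·cos31.6° − 5·2.231 = 11.8; c'Δl = 11.38; W sinα = 14.1
Σc'Δl = 40.5 kN/m; ΣN' = 144.4 kN/m; ΣW sinα = 36.9 kN/m
Resisting = 40.5 + 144.4·tan33.8° = 40.5 + 96.7 = 137.2 kN/m
FS = 137.2 / 36.9 = 3.722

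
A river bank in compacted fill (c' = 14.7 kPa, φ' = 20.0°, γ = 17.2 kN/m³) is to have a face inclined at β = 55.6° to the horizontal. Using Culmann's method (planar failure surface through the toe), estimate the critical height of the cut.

H_c = 14.18 m

Culmann's analysis gives the critical failure plane at α_cr = (β + φ')/2 = (55.6 + 20.0)/2 = 37.8°, and the critical height
H_c = (4c'/γ) · sinβ cosφ' / [1 − cos(β − φ')]
    = (4·14.7/17.2) · sin55.6°·cos20.0° / [1 − cos(35.6°)]
    = 3.419 · 0.8251·0.9397 / [1 − 0.8131]
    = 3.419 · 0.7754 / 0.1869
    = 14.18 m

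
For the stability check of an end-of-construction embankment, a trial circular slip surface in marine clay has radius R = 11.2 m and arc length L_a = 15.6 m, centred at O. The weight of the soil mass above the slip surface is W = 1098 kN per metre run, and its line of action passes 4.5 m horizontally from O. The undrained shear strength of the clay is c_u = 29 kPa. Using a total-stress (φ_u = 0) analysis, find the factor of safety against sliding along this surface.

FS = 1.03

Taking moments about the centre O, the resisting moment is provided by the undrained shear strength acting along the arc:
M_R = c_u·L_a·R = 29·15.60·11.2 = 5066.9 kN·m/m
M_D = W·d = 1098·4.5 = 4941.0 kN·m/m
FS = M_R / M_D = 5066.9 / 4941.0 = 1.025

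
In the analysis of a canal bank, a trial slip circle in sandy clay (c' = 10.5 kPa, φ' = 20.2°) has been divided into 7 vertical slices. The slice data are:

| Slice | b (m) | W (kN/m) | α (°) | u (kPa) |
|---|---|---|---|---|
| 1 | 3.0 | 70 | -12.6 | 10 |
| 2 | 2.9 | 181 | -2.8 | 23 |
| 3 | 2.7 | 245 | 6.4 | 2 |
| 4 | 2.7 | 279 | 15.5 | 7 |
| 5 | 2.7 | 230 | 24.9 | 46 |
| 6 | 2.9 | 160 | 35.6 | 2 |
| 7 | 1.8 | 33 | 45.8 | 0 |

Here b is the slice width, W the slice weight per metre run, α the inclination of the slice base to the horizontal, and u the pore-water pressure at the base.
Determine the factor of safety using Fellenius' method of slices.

Ordinary method of slices: FS = Σ[c'·Δl_i + (W_i cosα_i − u_i·Δl_i)·tanφ'] / Σ W_i sinα_i, with Δl_i = b_i / cosα_i.
Slice 1: Δl = 3.0/cos(-12.6°) = 3.074 m; N'_1 = 70·cos(-12.6°) − 10·3.074 = 37.6; c'Δl = 32.28; W sinα = -15.3
Slice 2: Δl = 2.9/cos(-2.8°) = 2.903 m; N'_2 = 181·cos(-2.8°) − 23·2.903 = 114.0; c'Δl = 30.49; W sinα = -8.8
Slice 3: Δl = 2.7/cos6.4° = 2.717 m; N'_3 = 245·cos6.4° − 2·2.717 = 238.0; c'Δl = 28.53; W sinα = 27.3
Slice 4: Δl = 2.7/cos15.5° = 2.802 m; N'_4 = 279·cos15.5° − 7·2.802 = 249.2; c'Δl = 29.42; W sinα = 74.6
Slice 5: Δl = 2.7/cos24.9° = 2.977 m; N'_5 = 230·cos24.9° − 46·2.977 = 71.7; c'Δl = 31.26; W sinα = 96.8
Slice 6: Δl = 2.9/cos35.6° = 3.567 m; N'_6 = 160·cos35.6° − 2·3.567 = 123.0; c'Δl = 37.45; W sinα = 93.1
Slice 7: Δl = 1.8/cos45.8° = 2.582 m; N'_7 = 33·cos45.8° − 0·2.582 = 23.0; c'Δl = 27.11; W sinα = 23.7
Σc'Δl = 216.5 kN/m; ΣN' = 856.5 kN/m; ΣW sinα = 291.4 kN/m
Resisting = 216.5 + 856.5·tan20.2° = 216.5 + 315.1 = 531.7 kN/m
FS = 531.7 / 291.4 = 1.825

FS = 1.82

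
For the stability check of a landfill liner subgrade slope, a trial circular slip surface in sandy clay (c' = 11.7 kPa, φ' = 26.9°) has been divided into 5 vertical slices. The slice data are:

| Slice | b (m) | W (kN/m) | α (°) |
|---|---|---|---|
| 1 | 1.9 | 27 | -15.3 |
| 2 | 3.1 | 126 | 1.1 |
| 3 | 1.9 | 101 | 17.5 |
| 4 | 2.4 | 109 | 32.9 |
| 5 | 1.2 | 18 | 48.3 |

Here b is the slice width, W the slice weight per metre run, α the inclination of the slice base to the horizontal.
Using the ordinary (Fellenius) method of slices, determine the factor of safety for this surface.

FS = 3.21

Ordinary method of slices: FS = Σ[c'·Δl_i + (W_i cosα_i)·tanφ'] / Σ W_i sinα_i, with Δl_i = b_i / cosα_i.
Slice 1: Δl = 1.9/cos(-15.3°) = 1.970 m; N'_1 = 27·cos(-15.3°) = 26.0; c'Δl = 23.05; W sinα = -7.1
Slice 2: Δl = 3.1/cos1.1° = 3.101 m; N'_2 = 126·cos1.1° = 126.0; c'Δl = 36.28; W sinα = 2.4
Slice 3: Δl = 1.9/cos17.5° = 1.992 m; N'_3 = 101·cos17.5° = 96.3; c'Δl = 23.31; W sinα = 30.4
Slice 4: Δl = 2.4/cos32.9° = 2.858 m; N'_4 = 109·cos32.9° = 91.5; c'Δl = 33.44; W sinα = 59.2
Slice 5: Δl = 1.2/cos48.3° = 1.804 m; N'_5 = 18·cos48.3° = 12.0; c'Δl = 21.11; W sinα = 13.4
Σc'Δl = 137.2 kN/m; ΣN' = 351.8 kN/m; ΣW sinα = 98.3 kN/m
Resisting = 137.2 + 351.8·tan26.9° = 137.2 + 178.5 = 315.7 kN/m
FS = 315.7 / 98.3 = 3.211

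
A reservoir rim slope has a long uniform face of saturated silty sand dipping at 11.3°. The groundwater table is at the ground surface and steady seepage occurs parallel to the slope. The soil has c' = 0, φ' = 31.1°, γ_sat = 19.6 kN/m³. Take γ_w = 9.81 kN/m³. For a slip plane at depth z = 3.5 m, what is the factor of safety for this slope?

FS = 1.51

With seepage parallel to the slope and the water table at the surface, the effective normal stress on the slip plane uses the buoyant unit weight γ' = γ_sat − γ_w while the driving shear stress uses γ_sat:
FS = [c' + γ' z cos²β tanφ'] / [γ_sat z sinβ cosβ]
(For c' = 0 this reduces to FS = (γ'/γ_sat)·tanφ'/tanβ.)
γ' = 19.6 − 9.81 = 9.79 kN/m³
Numerator = 0.0 + 9.79·3.5·cos²11.3°·tan31.1° = 0.0 + 9.79·3.5·0.9616·0.6032 = 19.876 kPa
Denominator = 19.6·3.5·sin11.3°·cos11.3° = 19.6·3.5·0.1959·0.9806 = 13.181 kPa
FS = 19.876 / 13.181 = 1.508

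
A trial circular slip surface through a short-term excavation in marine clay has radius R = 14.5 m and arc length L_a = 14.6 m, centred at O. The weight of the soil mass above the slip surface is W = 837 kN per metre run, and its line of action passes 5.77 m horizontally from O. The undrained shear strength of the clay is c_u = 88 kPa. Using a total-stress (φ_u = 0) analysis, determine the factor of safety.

FS = 3.86

Taking moments about the centre O, the resisting moment is provided by the undrained shear strength acting along the arc:
M_R = c_u·L_a·R = 88·14.60·14.5 = 18629.6 kN·m/m
M_D = W·d = 837·5.77 = 4829.5 kN·m/m
FS = M_R / M_D = 18629.6 / 4829.5 = 3.857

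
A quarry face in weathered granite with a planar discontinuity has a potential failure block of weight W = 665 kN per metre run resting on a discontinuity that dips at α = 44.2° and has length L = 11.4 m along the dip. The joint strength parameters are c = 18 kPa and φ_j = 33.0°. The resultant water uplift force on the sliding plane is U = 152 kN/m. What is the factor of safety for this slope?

Resolving the block weight along and normal to the plane and applying the Mohr–Coulomb strength on the joint:
N' = W cosα − U = 665·cos44.2° − 152 = 324.7 kN/m
Driving force T = W sinα = 665·sin44.2° = 463.6 kN/m
Resisting force R = c·L + N'·tanφ_j = 18·11.4 + 324.7·tan33.0° = 205.2 + 210.9 = 416.1 kN/m
FS = R / T = 416.1 / 463.6 = 0.897

FS = 0.90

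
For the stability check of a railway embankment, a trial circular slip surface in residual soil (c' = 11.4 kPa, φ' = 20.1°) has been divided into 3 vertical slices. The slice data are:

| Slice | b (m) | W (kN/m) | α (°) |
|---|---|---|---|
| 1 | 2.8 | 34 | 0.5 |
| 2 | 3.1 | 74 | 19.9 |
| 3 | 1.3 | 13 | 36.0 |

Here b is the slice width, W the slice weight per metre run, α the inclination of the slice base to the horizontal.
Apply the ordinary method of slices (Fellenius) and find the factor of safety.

FS = 3.91

Ordinary method of slices: FS = Σ[c'·Δl_i + (W_i cosα_i)·tanφ'] / Σ W_i sinα_i, with Δl_i = b_i / cosα_i.
Slice 1: Δl = 2.8/cos0.5° = 2.800 m; N'_1 = 34·cos0.5° = 34.0; c'Δl = 31.92; W sinα = 0.3
Slice 2: Δl = 3.1/cos19.9° = 3.297 m; N'_2 = 74·cos19.9° = 69.6; c'Δl = 37.58; W sinα = 25.2
Slice 3: Δl = 1.3/cos36.0° = 1.607 m; N'_3 = 13·cos36.0° = 10.5; c'Δl = 18.32; W sinα = 7.6
Σc'Δl = 87.8 kN/m; ΣN' = 114.1 kN/m; ΣW sinα = 33.1 kN/m
Resisting = 87.8 + 114.1·tan20.1° = 87.8 + 41.8 = 129.6 kN/m
FS = 129.6 / 33.1 = 3.912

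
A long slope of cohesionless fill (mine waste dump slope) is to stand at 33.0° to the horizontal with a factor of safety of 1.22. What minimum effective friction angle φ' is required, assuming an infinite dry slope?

FS = tanφ'/tanβ ⇒ tanφ' = FS · tanβ = 1.22 · tan33.0° = 0.7923
φ' = arctan(0.7923) = 38.39°

φ' = 38.4°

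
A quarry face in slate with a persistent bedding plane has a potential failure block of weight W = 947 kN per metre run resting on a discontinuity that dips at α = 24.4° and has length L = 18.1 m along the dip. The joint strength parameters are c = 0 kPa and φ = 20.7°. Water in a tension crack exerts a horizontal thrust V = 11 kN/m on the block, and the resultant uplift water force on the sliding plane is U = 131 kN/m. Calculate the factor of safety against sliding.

FS = 0.68

Resolving the block weight along and normal to the plane and applying the Mohr–Coulomb strength on the joint:
N' = W cosα − U − V sinα = 947·cos24.4° − 131 − 11·sin24.4° = 726.9 kN/m
Driving force T = W sinα + V cosα = 947·sin24.4° + 11·cos24.4° = 401.2 kN/m
Resisting force R = c·L + N'·tanφ = 0·18.1 + 726.9·tan20.7° = 0.0 + 274.7 = 274.7 kN/m
FS = R / T = 274.7 / 401.2 = 0.685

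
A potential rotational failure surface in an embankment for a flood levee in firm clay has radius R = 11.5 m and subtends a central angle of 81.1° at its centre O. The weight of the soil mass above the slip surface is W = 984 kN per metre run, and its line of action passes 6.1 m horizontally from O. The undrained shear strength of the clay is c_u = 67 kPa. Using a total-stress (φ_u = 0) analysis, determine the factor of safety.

FS = 2.09

Taking moments about the centre O, the resisting moment is provided by the undrained shear strength acting along the arc:
Arc length L_a = R·θ = 11.5·(81.1°·π/180) = 11.5·1.4155 = 16.28 m
M_R = c_u·L_a·R = 67·16.28·11.5 = 12542.1 kN·m/m
M_D = W·d = 984·6.1 = 6002.4 kN·m/m
FS = M_R / M_D = 12542.1 / 6002.4 = 2.090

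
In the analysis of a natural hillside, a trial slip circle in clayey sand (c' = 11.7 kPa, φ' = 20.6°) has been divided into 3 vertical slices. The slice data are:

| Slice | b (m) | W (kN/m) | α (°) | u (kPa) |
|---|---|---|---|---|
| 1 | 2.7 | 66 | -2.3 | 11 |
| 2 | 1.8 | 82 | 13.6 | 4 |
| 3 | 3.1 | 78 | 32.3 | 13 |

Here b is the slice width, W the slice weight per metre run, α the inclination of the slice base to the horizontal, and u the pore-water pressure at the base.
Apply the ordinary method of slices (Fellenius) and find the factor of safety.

Ordinary method of slices: FS = Σ[c'·Δl_i + (W_i cosα_i − u_i·Δl_i)·tanφ'] / Σ W_i sinα_i, with Δl_i = b_i / cosα_i.
Slice 1: Δl = 2.7/cos(-2.3°) = 2.702 m; N'_1 = 66·cos(-2.3°) − 11·2.702 = 36.2; c'Δl = 31.62; W sinα = -2.6
Slice 2: Δl = 1.8/cos13.6° = 1.852 m; N'_2 = 82·cos13.6° − 4·1.852 = 72.3; c'Δl = 21.67; W sinα = 19.3
Slice 3: Δl = 3.1/cos32.3° = 3.668 m; N'_3 = 78·cos32.3° − 13·3.668 = 18.3; c'Δl = 42.91; W sinα = 41.7
Σc'Δl = 96.2 kN/m; ΣN' = 126.8 kN/m; ΣW sinα = 58.3 kN/m
Resisting = 96.2 + 126.8·tan20.6° = 96.2 + 47.6 = 143.8 kN/m
FS = 143.8 / 58.3 = 2.467

FS = 2.47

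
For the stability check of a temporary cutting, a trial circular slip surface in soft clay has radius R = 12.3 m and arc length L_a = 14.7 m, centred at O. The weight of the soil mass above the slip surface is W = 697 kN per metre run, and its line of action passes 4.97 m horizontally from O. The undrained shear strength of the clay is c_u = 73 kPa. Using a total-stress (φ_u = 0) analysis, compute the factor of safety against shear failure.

Taking moments about the centre O, the resisting moment is provided by the undrained shear strength acting along the arc:
M_R = c_u·L_a·R = 73·14.70·12.3 = 13199.1 kN·m/m
M_D = W·d = 697·4.97 = 3464.1 kN·m/m
FS = M_R / M_D = 13199.1 / 3464.1 = 3.810

FS = 3.81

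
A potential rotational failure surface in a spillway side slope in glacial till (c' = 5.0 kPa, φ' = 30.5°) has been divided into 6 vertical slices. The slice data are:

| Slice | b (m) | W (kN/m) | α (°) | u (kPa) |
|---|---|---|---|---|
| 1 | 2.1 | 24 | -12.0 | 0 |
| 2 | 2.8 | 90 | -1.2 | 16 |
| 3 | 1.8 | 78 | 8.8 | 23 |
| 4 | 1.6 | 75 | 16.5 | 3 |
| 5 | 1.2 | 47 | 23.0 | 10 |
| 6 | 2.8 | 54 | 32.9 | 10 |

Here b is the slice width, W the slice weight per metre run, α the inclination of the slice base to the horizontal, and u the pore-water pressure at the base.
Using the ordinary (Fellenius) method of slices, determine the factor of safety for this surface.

FS = 2.58

Ordinary method of slices: FS = Σ[c'·Δl_i + (W_i cosα_i − u_i·Δl_i)·tanφ'] / Σ W_i sinα_i, with Δl_i = b_i / cosα_i.
Slice 1: Δl = 2.1/cos(-12.0°) = 2.147 m; N'_1 = 24·cos(-12.0°) − 0·2.147 = 23.5; c'Δl = 10.73; W sinα = -5.0
Slice 2: Δl = 2.8/cos(-1.2°) = 2.801 m; N'_2 = 90·cos(-1.2°) − 16·2.801 = 45.2; c'Δl = 14.00; W sinα = -1.9
Slice 3: Δl = 1.8/cos8.8° = 1.821 m; N'_3 = 78·cos8.8° − 23·1.821 = 35.2; c'Δl = 9.11; W sinα = 11.9
Slice 4: Δl = 1.6/cos16.5° = 1.669 m; N'_4 = 75·cos16.5° − 3·1.669 = 66.9; c'Δl = 8.34; W sinα = 21.3
Slice 5: Δl = 1.2/cos23.0° = 1.304 m; N'_5 = 47·cos23.0° − 10·1.304 = 30.2; c'Δl = 6.52; W sinα = 18.4
Slice 6: Δl = 2.8/cos32.9° = 3.335 m; N'_6 = 54·cos32.9° − 10·3.335 = 12.0; c'Δl = 16.67; W sinα = 29.3
Σc'Δl = 65.4 kN/m; ΣN' = 213.0 kN/m; ΣW sinα = 74.1 kN/m
Resisting = 65.4 + 213.0·tan30.5° = 65.4 + 125.4 = 190.8 kN/m
FS = 190.8 / 74.1 = 2.577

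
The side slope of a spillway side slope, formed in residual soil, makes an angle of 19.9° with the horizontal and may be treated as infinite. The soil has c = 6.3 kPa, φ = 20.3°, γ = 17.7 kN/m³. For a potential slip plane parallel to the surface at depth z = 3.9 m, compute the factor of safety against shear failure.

For an infinite slope with a slip plane parallel to the surface (no pore pressure): FS = [c + γz cos²β tanφ] / [γz sinβ cosβ].
γz = 17.7·3.9 = 69.03 kN/m²
Numerator = 6.3 + 69.03·cos²19.9°·tan20.3° = 6.3 + 69.03·0.8841·0.3699 = 28.877 kPa
Denominator = 69.03·sin19.9°·cos19.9° = 69.03·0.3404·0.9403 = 22.093 kPa
FS = 28.877 / 22.093 = 1.307

FS = 1.31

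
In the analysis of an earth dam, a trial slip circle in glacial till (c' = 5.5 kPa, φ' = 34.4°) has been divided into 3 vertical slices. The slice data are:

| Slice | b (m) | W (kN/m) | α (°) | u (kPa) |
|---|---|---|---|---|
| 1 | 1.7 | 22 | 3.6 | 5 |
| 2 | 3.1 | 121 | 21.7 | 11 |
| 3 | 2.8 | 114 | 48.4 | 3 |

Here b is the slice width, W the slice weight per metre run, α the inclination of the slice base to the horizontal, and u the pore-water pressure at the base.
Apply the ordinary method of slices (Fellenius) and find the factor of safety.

FS = 1.18

Ordinary method of slices: FS = Σ[c'·Δl_i + (W_i cosα_i − u_i·Δl_i)·tanφ'] / Σ W_i sinα_i, with Δl_i = b_i / cosα_i.
Slice 1: Δl = 1.7/cos3.6° = 1.703 m; N'_1 = 22·cos3.6° − 5·1.703 = 13.4; c'Δl = 9.37; W sinα = 1.4
Slice 2: Δl = 3.1/cos21.7° = 3.336 m; N'_2 = 121·cos21.7° − 11·3.336 = 75.7; c'Δl = 18.35; W sinα = 44.7
Slice 3: Δl = 2.8/cos48.4° = 4.217 m; N'_3 = 114·cos48.4° − 3·4.217 = 63.0; c'Δl = 23.20; W sinα = 85.2
Σc'Δl = 50.9 kN/m; ΣN' = 152.2 kN/m; ΣW sinα = 131.4 kN/m
Resisting = 50.9 + 152.2·tan34.4° = 50.9 + 104.2 = 155.1 kN/m
FS = 155.1 / 131.4 = 1.181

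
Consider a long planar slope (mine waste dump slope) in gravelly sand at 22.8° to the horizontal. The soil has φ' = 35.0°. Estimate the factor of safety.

FS = 1.67

For a dry cohesionless infinite slope the factor of safety is FS = tanφ' / tanβ.
FS = tan35.0° / tan22.8° = 0.7002 / 0.4204 = 1.666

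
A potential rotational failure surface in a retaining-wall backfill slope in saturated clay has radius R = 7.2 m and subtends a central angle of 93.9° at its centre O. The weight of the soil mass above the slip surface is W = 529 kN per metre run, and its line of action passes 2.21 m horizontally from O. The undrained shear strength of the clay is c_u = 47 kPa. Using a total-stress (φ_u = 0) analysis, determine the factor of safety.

FS = 3.42

Taking moments about the centre O, the resisting moment is provided by the undrained shear strength acting along the arc:
Arc length L_a = R·θ = 7.2·(93.9°·π/180) = 7.2·1.6389 = 11.80 m
M_R = c_u·L_a·R = 47·11.80·7.2 = 3993.1 kN·m/m
M_D = W·d = 529·2.21 = 1169.1 kN·m/m
FS = M_R / M_D = 3993.1 / 1169.1 = 3.416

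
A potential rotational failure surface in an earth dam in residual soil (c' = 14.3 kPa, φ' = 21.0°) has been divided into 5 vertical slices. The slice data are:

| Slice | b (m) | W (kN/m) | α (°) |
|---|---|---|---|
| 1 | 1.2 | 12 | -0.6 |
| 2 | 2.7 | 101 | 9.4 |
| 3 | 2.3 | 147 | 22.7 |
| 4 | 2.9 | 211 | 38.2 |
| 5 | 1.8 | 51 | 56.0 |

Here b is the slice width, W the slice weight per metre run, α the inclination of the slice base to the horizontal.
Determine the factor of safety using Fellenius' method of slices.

Ordinary method of slices: FS = Σ[c'·Δl_i + (W_i cosα_i)·tanφ'] / Σ W_i sinα_i, with Δl_i = b_i / cosα_i.
Slice 1: Δl = 1.2/cos(-0.6°) = 1.200 m; N'_1 = 12·cos(-0.6°) = 12.0; c'Δl = 17.16; W sinα = -0.1
Slice 2: Δl = 2.7/cos9.4° = 2.737 m; N'_2 = 101·cos9.4° = 99.6; c'Δl = 39.14; W sinα = 16.5
Slice 3: Δl = 2.3/cos22.7° = 2.493 m; N'_3 = 147·cos22.7° = 135.6; c'Δl = 35.65; W sinα = 56.7
Slice 4: Δl = 2.9/cos38.2° = 3.690 m; N'_4 = 211·cos38.2° = 165.8; c'Δl = 52.77; W sinα = 130.5
Slice 5: Δl = 1.8/cos56.0° = 3.219 m; N'_5 = 51·cos56.0° = 28.5; c'Δl = 46.03; W sinα = 42.3
Σc'Δl = 190.7 kN/m; ΣN' = 441.6 kN/m; ΣW sinα = 245.9 kN/m
Resisting = 190.7 + 441.6·tan21.0° = 190.7 + 169.5 = 360.3 kN/m
FS = 360.3 / 245.9 = 1.465

FS = 1.47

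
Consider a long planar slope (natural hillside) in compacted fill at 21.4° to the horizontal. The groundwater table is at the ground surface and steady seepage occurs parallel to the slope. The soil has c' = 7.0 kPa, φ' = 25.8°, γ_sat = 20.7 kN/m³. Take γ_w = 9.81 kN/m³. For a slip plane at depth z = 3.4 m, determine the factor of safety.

With seepage parallel to the slope and the water table at the surface, the effective normal stress on the slip plane uses the buoyant unit weight γ' = γ_sat − γ_w while the driving shear stress uses γ_sat:
FS = [c' + γ' z cos²β tanφ'] / [γ_sat z sinβ cosβ]
γ' = 20.7 − 9.81 = 10.89 kN/m³
Numerator = 7.0 + 10.89·3.4·cos²21.4°·tan25.8° = 7.0 + 10.89·3.4·0.8669·0.4834 = 22.516 kPa
Denominator = 20.7·3.4·sin21.4°·cos21.4° = 20.7·3.4·0.3649·0.9311 = 23.910 kPa
FS = 22.516 / 23.910 = 0.942

FS = 0.94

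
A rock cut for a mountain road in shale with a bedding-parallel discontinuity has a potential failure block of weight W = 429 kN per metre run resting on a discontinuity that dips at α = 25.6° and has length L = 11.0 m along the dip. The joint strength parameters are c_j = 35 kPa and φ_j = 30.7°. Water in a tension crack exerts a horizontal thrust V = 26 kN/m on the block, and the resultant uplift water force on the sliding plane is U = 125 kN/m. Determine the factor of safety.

FS = 2.56

Resolving the block weight along and normal to the plane and applying the Mohr–Coulomb strength on the joint:
N' = W cosα − U − V sinα = 429·cos25.6° − 125 − 26·sin25.6° = 250.7 kN/m
Driving force T = W sinα + V cosα = 429·sin25.6° + 26·cos25.6° = 208.8 kN/m
Resisting force R = c_j·L + N'·tanφ_j = 35·11.0 + 250.7·tan30.7° = 385.0 + 148.8 = 533.8 kN/m
FS = R / T = 533.8 / 208.8 = 2.556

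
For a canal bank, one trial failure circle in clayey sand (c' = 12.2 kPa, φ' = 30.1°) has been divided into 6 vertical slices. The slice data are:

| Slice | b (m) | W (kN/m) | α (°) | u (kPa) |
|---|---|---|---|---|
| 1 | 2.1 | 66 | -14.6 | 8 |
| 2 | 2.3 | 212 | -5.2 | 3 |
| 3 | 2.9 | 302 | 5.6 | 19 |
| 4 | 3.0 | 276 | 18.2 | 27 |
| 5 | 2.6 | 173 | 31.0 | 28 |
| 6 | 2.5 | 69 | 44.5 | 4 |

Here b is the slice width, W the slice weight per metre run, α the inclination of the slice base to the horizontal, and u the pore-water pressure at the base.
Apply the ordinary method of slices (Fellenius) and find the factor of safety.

Ordinary method of slices: FS = Σ[c'·Δl_i + (W_i cosα_i − u_i·Δl_i)·tanφ'] / Σ W_i sinα_i, with Δl_i = b_i / cosα_i.
Slice 1: Δl = 2.1/cos(-14.6°) = 2.170 m; N'_1 = 66·cos(-14.6°) − 8·2.170 = 46.5; c'Δl = 26.47; W sinα = -16.6
Slice 2: Δl = 2.3/cos(-5.2°) = 2.310 m; N'_2 = 212·cos(-5.2°) − 3·2.310 = 204.2; c'Δl = 28.18; W sinα = -19.2
Slice 3: Δl = 2.9/cos5.6° = 2.914 m; N'_3 = 302·cos5.6° − 19·2.914 = 245.2; c'Δl = 35.55; W sinα = 29.5
Slice 4: Δl = 3.0/cos18.2° = 3.158 m; N'_4 = 276·cos18.2° − 27·3.158 = 176.9; c'Δl = 38.53; W sinα = 86.2
Slice 5: Δl = 2.6/cos31.0° = 3.033 m; N'_5 = 173·cos31.0° − 28·3.033 = 63.4; c'Δl = 37.01; W sinα = 89.1
Slice 6: Δl = 2.5/cos44.5° = 3.505 m; N'_6 = 69·cos44.5° − 4·3.505 = 35.2; c'Δl = 42.76; W sinα = 48.4
Σc'Δl = 208.5 kN/m; ΣN' = 771.4 kN/m; ΣW sinα = 217.3 kN/m
Resisting = 208.5 + 771.4·tan30.1° = 208.5 + 447.2 = 655.6 kN/m
FS = 655.6 / 217.3 = 3.017

FS = 3.02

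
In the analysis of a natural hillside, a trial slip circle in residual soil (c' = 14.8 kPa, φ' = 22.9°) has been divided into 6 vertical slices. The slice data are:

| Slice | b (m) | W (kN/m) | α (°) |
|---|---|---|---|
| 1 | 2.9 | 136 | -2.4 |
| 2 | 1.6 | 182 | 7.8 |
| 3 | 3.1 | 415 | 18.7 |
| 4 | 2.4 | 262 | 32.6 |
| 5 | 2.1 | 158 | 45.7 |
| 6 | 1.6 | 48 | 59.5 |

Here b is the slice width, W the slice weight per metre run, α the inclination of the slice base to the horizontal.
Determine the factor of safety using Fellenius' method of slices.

Ordinary method of slices: FS = Σ[c'·Δl_i + (W_i cosα_i)·tanφ'] / Σ W_i sinα_i, with Δl_i = b_i / cosα_i.
Slice 1: Δl = 2.9/cos(-2.4°) = 2.903 m; N'_1 = 136·cos(-2.4°) = 135.9; c'Δl = 42.96; W sinα = -5.7
Slice 2: Δl = 1.6/cos7.8° = 1.615 m; N'_2 = 182·cos7.8° = 180.3; c'Δl = 23.90; W sinα = 24.7
Slice 3: Δl = 3.1/cos18.7° = 3.273 m; N'_3 = 415·cos18.7° = 393.1; c'Δl = 48.44; W sinα = 133.1
Slice 4: Δl = 2.4/cos32.6° = 2.849 m; N'_4 = 262·cos32.6° = 220.7; c'Δl = 42.16; W sinα = 141.2
Slice 5: Δl = 2.1/cos45.7° = 3.007 m; N'_5 = 158·cos45.7° = 110.3; c'Δl = 44.50; W sinα = 113.1
Slice 6: Δl = 1.6/cos59.5° = 3.152 m; N'_6 = 48·cos59.5° = 24.4; c'Δl = 46.66; W sinα = 41.4
Σc'Δl = 248.6 kN/m; ΣN' = 1064.7 kN/m; ΣW sinα = 447.7 kN/m
Resisting = 248.6 + 1064.7·tan22.9° = 248.6 + 449.8 = 698.4 kN/m
FS = 698.4 / 447.7 = 1.560

FS = 1.56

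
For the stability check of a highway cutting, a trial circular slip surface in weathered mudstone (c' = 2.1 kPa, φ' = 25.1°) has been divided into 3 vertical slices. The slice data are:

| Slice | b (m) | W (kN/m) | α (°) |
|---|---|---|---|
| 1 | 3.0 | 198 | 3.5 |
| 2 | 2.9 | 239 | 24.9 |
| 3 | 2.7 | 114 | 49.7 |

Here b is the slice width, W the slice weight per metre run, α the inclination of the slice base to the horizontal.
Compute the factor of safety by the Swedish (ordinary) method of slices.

FS = 1.25

Ordinary method of slices: FS = Σ[c'·Δl_i + (W_i cosα_i)·tanφ'] / Σ W_i sinα_i, with Δl_i = b_i / cosα_i.
Slice 1: Δl = 3.0/cos3.5° = 3.006 m; N'_1 = 198·cos3.5° = 197.6; c'Δl = 6.31; W sinα = 12.1
Slice 2: Δl = 2.9/cos24.9° = 3.197 m; N'_2 = 239·cos24.9° = 216.8; c'Δl = 6.71; W sinα = 100.6
Slice 3: Δl = 2.7/cos49.7° = 4.174 m; N'_3 = 114·cos49.7° = 73.7; c'Δl = 8.77; W sinα = 86.9
Σc'Δl = 21.8 kN/m; ΣN' = 488.1 kN/m; ΣW sinα = 199.7 kN/m
Resisting = 21.8 + 488.1·tan25.1° = 21.8 + 228.7 = 250.5 kN/m
FS = 250.5 / 199.7 = 1.254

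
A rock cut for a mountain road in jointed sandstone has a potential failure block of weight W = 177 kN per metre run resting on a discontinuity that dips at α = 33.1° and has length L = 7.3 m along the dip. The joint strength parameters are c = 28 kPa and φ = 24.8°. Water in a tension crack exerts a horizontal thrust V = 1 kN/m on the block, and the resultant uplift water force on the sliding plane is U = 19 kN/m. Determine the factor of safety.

Resolving the block weight along and normal to the plane and applying the Mohr–Coulomb strength on the joint:
N' = W cosα − U − V sinα = 177·cos33.1° − 19 − 1·sin33.1° = 128.7 kN/m
Driving force T = W sinα + V cosα = 177·sin33.1° + 1·cos33.1° = 97.5 kN/m
Resisting force R = c·L + N'·tanφ = 28·7.3 + 128.7·tan24.8° = 204.4 + 59.5 = 263.9 kN/m
FS = R / T = 263.9 / 97.5 = 2.707

FS = 2.71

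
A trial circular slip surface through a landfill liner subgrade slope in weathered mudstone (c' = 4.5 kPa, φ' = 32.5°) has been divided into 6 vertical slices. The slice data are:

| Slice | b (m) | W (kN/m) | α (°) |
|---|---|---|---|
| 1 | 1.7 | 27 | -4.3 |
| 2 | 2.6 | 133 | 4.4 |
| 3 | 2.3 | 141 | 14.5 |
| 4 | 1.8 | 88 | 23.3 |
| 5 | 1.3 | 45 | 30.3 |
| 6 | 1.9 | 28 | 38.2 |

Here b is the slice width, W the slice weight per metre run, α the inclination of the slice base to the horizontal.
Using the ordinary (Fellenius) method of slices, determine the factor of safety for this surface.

FS = 2.84

Ordinary method of slices: FS = Σ[c'·Δl_i + (W_i cosα_i)·tanφ'] / Σ W_i sinα_i, with Δl_i = b_i / cosα_i.
Slice 1: Δl = 1.7/cos(-4.3°) = 1.705 m; N'_1 = 27·cos(-4.3°) = 26.9; c'Δl = 7.67; W sinα = -2.0
Slice 2: Δl = 2.6/cos4.4° = 2.608 m; N'_2 = 133·cos4.4° = 132.6; c'Δl = 11.73; W sinα = 10.2
Slice 3: Δl = 2.3/cos14.5° = 2.376 m; N'_3 = 141·cos14.5° = 136.5; c'Δl = 10.69; W sinα = 35.3
Slice 4: Δl = 1.8/cos23.3° = 1.960 m; N'_4 = 88·cos23.3° = 80.8; c'Δl = 8.82; W sinα = 34.8
Slice 5: Δl = 1.3/cos30.3° = 1.506 m; N'_5 = 45·cos30.3° = 38.9; c'Δl = 6.78; W sinα = 22.7
Slice 6: Δl = 1.9/cos38.2° = 2.418 m; N'_6 = 28·cos38.2° = 22.0; c'Δl = 10.88; W sinα = 17.3
Σc'Δl = 56.6 kN/m; ΣN' = 437.7 kN/m; ΣW sinα = 118.3 kN/m
Resisting = 56.6 + 437.7·tan32.5° = 56.6 + 278.9 = 335.4 kN/m
FS = 335.4 / 118.3 = 2.835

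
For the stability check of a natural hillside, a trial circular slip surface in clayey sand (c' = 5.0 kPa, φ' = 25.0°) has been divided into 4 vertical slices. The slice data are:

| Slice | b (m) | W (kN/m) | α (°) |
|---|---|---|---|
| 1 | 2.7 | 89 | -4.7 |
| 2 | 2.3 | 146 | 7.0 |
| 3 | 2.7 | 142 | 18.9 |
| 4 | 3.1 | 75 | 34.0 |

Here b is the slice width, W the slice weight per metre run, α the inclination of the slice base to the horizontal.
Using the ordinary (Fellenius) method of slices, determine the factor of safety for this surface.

Ordinary method of slices: FS = Σ[c'·Δl_i + (W_i cosα_i)·tanφ'] / Σ W_i sinα_i, with Δl_i = b_i / cosα_i.
Slice 1: Δl = 2.7/cos(-4.7°) = 2.709 m; N'_1 = 89·cos(-4.7°) = 88.7; c'Δl = 13.55; W sinα = -7.3
Slice 2: Δl = 2.3/cos7.0° = 2.317 m; N'_2 = 146·cos7.0° = 144.9; c'Δl = 11.59; W sinα = 17.8
Slice 3: Δl = 2.7/cos18.9° = 2.854 m; N'_3 = 142·cos18.9° = 134.3; c'Δl = 14.27; W sinα = 46.0
Slice 4: Δl = 3.1/cos34.0° = 3.739 m; N'_4 = 75·cos34.0° = 62.2; c'Δl = 18.70; W sinα = 41.9
Σc'Δl = 58.1 kN/m; ΣN' = 430.1 kN/m; ΣW sinα = 98.4 kN/m
Resisting = 58.1 + 430.1·tan25.0° = 58.1 + 200.6 = 258.7 kN/m
FS = 258.7 / 98.4 = 2.628

FS = 2.63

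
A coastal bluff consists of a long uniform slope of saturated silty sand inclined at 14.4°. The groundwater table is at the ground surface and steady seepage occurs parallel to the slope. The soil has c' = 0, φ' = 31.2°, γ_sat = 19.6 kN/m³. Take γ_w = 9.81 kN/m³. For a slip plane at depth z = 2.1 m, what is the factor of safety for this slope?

FS = 1.18

With seepage parallel to the slope and the water table at the surface, the effective normal stress on the slip plane uses the buoyant unit weight γ' = γ_sat − γ_w while the driving shear stress uses γ_sat:
FS = [c' + γ' z cos²β tanφ'] / [γ_sat z sinβ cosβ]
(For c' = 0 this reduces to FS = (γ'/γ_sat)·tanφ'/tanβ.)
γ' = 19.6 − 9.81 = 9.79 kN/m³
Numerator = 0.0 + 9.79·2.1·cos²14.4°·tan31.2° = 0.0 + 9.79·2.1·0.9382·0.6056 = 11.681 kPa
Denominator = 19.6·2.1·sin14.4°·cos14.4° = 19.6·2.1·0.2487·0.9686 = 9.914 kPa
FS = 11.681 / 9.914 = 1.178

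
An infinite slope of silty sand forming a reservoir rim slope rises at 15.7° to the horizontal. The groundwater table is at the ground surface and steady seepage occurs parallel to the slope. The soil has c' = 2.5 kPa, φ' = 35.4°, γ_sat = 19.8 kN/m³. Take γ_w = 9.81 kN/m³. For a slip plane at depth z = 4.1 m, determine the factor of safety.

With seepage parallel to the slope and the water table at the surface, the effective normal stress on the slip plane uses the buoyant unit weight γ' = γ_sat − γ_w while the driving shear stress uses γ_sat:
FS = [c' + γ' z cos²β tanφ'] / [γ_sat z sinβ cosβ]
γ' = 19.8 − 9.81 = 9.99 kN/m³
Numerator = 2.5 + 9.99·4.1·cos²15.7°·tan35.4° = 2.5 + 9.99·4.1·0.9268·0.7107 = 29.477 kPa
Denominator = 19.8·4.1·sin15.7°·cos15.7° = 19.8·4.1·0.2706·0.9627 = 21.148 kPa
FS = 29.477 / 21.148 = 1.394

FS = 1.39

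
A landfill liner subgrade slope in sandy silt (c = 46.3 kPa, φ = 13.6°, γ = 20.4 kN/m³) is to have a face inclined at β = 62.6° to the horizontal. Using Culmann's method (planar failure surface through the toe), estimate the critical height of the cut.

H_c = 22.78 m

Culmann's analysis gives the critical failure plane at α_cr = (β + φ)/2 = (62.6 + 13.6)/2 = 38.1°, and the critical height
H_c = (4c/γ) · sinβ cosφ / [1 − cos(β − φ)]
    = (4·46.3/20.4) · sin62.6°·cos13.6° / [1 − cos(49.0°)]
    = 9.078 · 0.8878·0.9720 / [1 − 0.6561]
    = 9.078 · 0.8629 / 0.3439
    = 22.78 m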